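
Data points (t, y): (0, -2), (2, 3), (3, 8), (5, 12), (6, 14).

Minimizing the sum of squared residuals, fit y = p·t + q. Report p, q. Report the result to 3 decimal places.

Setting ∂/∂p … = 0 gives: 74·p + 16·q = 174;  16·p + 5·q = 35.
(Σt·t = 74, Σt = 16, Σ1 = 5, Σt·y = 174, Σy = 35.)
Eliminating q: 5·(row 1) − 16·(row 2) gives 114·p = 5·174 − 16·35 = 310, so p = 155/57.
Then q = (35 − 16·(155/57))/5 = -97/57.

p = 2.719, q = -1.702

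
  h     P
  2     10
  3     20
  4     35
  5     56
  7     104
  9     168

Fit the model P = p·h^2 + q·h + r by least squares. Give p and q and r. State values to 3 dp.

From the data, Σh^2·h^2 = 9940, Σh^2·h = 1296, Σh^2 = 184, Σh·h = 184, Σh = 30, Σ1 = 6.
Right-hand side: Σh^2·P = 20884, Σh·P = 2740, ΣP = 393.
MᵀM·[p, q, r]ᵀ = MᵀP becomes [[9940, 1296, 184]; [1296, 184, 30]; [184, 30, 6]]·[p, q, r]ᵀ = [20884, 2740, 393]ᵀ.
Inverting the 3×3 Gram matrix, [p, q, r]ᵀ = [3333/1775, 7201/3550, -3952/1775]ᵀ.

p = 1.878, q = 2.028, r = -2.226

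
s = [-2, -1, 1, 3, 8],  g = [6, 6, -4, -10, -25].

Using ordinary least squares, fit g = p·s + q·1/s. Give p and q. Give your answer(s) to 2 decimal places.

Normal-equation sums: Σs·s = 79, Σs·1/s = 5, Σ1/s·1/s = 1369/576.
Moment sums: Σs·g = -252, Σ1/s·g = -467/24.
Normal equations: [[79, 5]; [5, 1369/576]]·[p, q]ᵀ = [-252, -467/24]ᵀ.
Determinant 79·(1369/576) − 5² = 93751/576.
p = ((-252)·(1369/576) − 5·(-467/24))/(93751/576) = -288948/93751; q = (79·(-467/24) − 5·(-252))/(93751/576) = -159672/93751.

p = -3.08, q = -1.70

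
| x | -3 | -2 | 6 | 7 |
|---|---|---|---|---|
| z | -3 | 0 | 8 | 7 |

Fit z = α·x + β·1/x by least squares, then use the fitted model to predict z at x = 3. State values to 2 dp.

With design matrix M, MᵀM = [[98, 4]; [4, 361/882]] and Mᵀz = [106, 10/3]ᵀ.
Determinant 98·(361/882) − 4² = 217/9.
α = (106·(361/882) − 4·(10/3))/(217/9) = 13253/10633; β = (98·(10/3) − 4·106)/(217/9) = -876/217.
At x = 3: ẑ = (13253/10633)·(3) + (-876/217)·(1/3) = 821/343.

ẑ = 2.39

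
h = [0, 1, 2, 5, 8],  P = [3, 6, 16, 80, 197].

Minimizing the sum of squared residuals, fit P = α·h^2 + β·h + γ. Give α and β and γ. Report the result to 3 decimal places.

From the data, Σh^2·h^2 = 4738, Σh^2·h = 646, Σh^2 = 94, Σh·h = 94, Σh = 16, Σ1 = 5.
And Σh^2·P = 14678, Σh·P = 2014, ΣP = 302.
Inverting the 3×3 Gram matrix, [α, β, γ]ᵀ = [14741/4992, 3295/4992, 2307/832]ᵀ.

α = 2.953, β = 0.660, γ = 2.773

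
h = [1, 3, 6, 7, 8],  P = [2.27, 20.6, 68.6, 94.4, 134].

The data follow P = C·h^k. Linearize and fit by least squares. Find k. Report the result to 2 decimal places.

Taking logs, ln P = k·ln h + ln C, so regress ln P on ln h.
Σln h = 6.9157, Σ(ln h)² = 12.5280, Σln P = 17.5187, Σln h·ln P = 29.9336.
Equations: 12.5280·k + 6.9157·ln C = 29.9336;  6.9157·k + 5·ln C = 17.5187.
Δ = 12.5280·5 − (6.9157)² = 14.8127; k = (29.9336·5 − 6.9157·17.5187)/14.8127 = 1.92491, ln C = (12.5280·17.5187 − 6.9157·29.9336)/14.8127 = 0.84133.

k = 1.92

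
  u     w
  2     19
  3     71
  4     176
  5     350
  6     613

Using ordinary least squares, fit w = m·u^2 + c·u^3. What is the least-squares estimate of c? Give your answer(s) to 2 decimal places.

c = 3.03

Normal-equation sums: Σu^2·u^2 = 2274, Σu^2·u^3 = 12200, Σu^3·u^3 = 67170.
And Σu^2·w = 34349, Σu^3·w = 189491.
MᵀM·[m, c]ᵀ = Mᵀw becomes [[2274, 12200]; [12200, 67170]]·[m, c]ᵀ = [34349, 189491]ᵀ.
Determinant 2274·67170 − 12200² = 3904580.
m = (34349·67170 − 12200·189491)/3904580 = -456787/390458; c = (2274·189491 − 12200·34349)/3904580 = 5922367/1952290.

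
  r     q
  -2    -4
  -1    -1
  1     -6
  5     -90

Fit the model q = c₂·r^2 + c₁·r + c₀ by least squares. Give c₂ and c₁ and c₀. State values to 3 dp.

Normal-equation sums: Σr^2·r^2 = 643, Σr^2·r = 117, Σr^2 = 31, Σr·r = 31, Σr = 3, Σ1 = 4.
Moment sums: Σr^2·q = -2273, Σr·q = -447, Σq = -101.
AᵀA·[c₂, c₁, c₀]ᵀ = Aᵀq becomes [[643, 117, 31]; [117, 31, 3]; [31, 3, 4]]·[c₂, c₁, c₀]ᵀ = [-2273, -447, -101]ᵀ.
Inverting the 3×3 Gram matrix, [c₂, c₁, c₀]ᵀ = [-268/93, -109/31, -26/93]ᵀ.

c₂ = -2.882, c₁ = -3.516, c₀ = -0.280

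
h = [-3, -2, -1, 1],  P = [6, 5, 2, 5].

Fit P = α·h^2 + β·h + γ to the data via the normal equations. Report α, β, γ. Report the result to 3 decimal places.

α = 0.705, β = 1.023, γ = 3.136

Entries of XᵀX: Σh^2·h^2 = 99, Σh^2·h = -35, Σh^2 = 15, Σh·h = 15, Σh = -5, Σ1 = 4.
Right-hand side: Σh^2·P = 81, Σh·P = -25, ΣP = 18.
XᵀX·[α, β, γ]ᵀ = XᵀP becomes [[99, -35, 15]; [-35, 15, -5]; [15, -5, 4]]·[α, β, γ]ᵀ = [81, -25, 18]ᵀ.
Solving the 3×3 system (Gaussian elimination) gives α = 31/44, β = 45/44, γ = 69/22.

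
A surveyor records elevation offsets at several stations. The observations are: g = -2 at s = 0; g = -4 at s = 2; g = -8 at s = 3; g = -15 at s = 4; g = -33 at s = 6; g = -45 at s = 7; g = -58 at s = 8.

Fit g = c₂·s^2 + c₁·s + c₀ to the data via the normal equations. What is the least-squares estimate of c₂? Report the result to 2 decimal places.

c₂ = -0.96

Normal-equation sums: Σs^2·s^2 = 8146, Σs^2·s = 1170, Σs^2 = 178, Σs·s = 178, Σs = 30, Σ1 = 7.
Moment sums: Σs^2·g = -7433, Σs·g = -1069, Σg = -165.
XᵀX·[c₂, c₁, c₀]ᵀ = Xᵀg becomes [[8146, 1170, 178]; [1170, 178, 30]; [178, 30, 7]]·[c₂, c₁, c₀]ᵀ = [-7433, -1069, -165]ᵀ.
Row-reducing yields c₂ = -11101/11508, c₁ = 2397/3836, c₀ = -707/411.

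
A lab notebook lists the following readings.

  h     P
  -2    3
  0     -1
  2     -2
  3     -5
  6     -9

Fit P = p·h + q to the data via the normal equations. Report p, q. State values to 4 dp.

The normal equations are: 53·p + 9·q = -79;  9·p + 5·q = -14.
(Σh·h = 53, Σh = 9, Σ1 = 5, Σh·P = -79, ΣP = -14.)
Eliminating q: 5·(row 1) − 9·(row 2) gives 184·p = 5·(-79) − 9·(-14) = -269, so p = -269/184.
Then q = ((-14) − 9·(-269/184))/5 = -31/184.

p = -1.4620, q = -0.1685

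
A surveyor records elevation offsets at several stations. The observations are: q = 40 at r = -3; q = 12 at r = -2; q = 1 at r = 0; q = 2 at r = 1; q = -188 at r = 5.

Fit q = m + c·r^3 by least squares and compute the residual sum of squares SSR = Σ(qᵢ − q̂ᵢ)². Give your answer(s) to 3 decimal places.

SSR = 10.492

Setting ∂/∂m … = 0 gives: 5·m + 91·c = -133;  91·m + 16419·c = -24674.
(Σ1 = 5, Σr^3 = 91, Σr^3·r^3 = 16419, Σq = -133, Σr^3·q = -24674.)
Δ = 5·16419 − 91² = 73814.
m = ((-133)·16419 − 91·(-24674))/73814 = 4739/5678; c = (5·(-24674) − 91·(-133))/73814 = -8559/5678.
Residuals: -4356/2839, -5075/5678, 939/5678, 7588/2839, -1164/2839; SSR = 59575/5678.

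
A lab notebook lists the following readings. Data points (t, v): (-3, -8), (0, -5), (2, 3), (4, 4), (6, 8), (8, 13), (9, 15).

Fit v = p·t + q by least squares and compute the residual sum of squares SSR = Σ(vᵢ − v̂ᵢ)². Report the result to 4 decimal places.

Forming AᵀA = [[210, 26]; [26, 7]] and Aᵀv = [333, 30]ᵀ gives AᵀA·[p, q]ᵀ = Aᵀv.
det = 210·7 − 26² = 794.
p = (333·7 − 26·30)/794 = 1551/794; q = (210·30 − 26·333)/794 = -1179/397.
Residuals: 659/794, -806/397, 819/397, -335/397, -298/397, 136/397, 309/794; SSR = 8425/794.

SSR = 10.6108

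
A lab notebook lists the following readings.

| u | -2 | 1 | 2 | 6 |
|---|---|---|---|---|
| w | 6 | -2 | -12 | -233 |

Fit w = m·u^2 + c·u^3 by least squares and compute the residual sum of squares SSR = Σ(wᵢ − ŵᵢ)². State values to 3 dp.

The normal system MᵀM·[m, c]ᵀ = Mᵀw is [[1329, 7777]; [7777, 46785]]·[m, c]ᵀ = [-8414, -50474]ᵀ.
Eliminating c: 46785·(row 1) − 7777·(row 2) gives 1695536·m = 46785·(-8414) − 7777·(-50474) = -1112692, so m = -278173/423884.
Then c = ((-50474) − 7777·(-278173/423884))/46785 = -411067/423884.
Residuals: 91865/105971, -39632/105971, -171345/105971, 9932/105971; SSR = 372438/105971.

SSR = 3.515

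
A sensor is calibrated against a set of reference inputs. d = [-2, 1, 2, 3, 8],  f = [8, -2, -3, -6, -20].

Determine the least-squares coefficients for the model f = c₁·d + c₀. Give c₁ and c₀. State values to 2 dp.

c₁ = -2.76, c₀ = 2.02

With design matrix M, MᵀM = [[82, 12]; [12, 5]] and Mᵀf = [-202, -23]ᵀ.
Δ = 82·5 − 12² = 266.
c₁ = ((-202)·5 − 12·(-23))/266 = -367/133; c₀ = (82·(-23) − 12·(-202))/266 = 269/133.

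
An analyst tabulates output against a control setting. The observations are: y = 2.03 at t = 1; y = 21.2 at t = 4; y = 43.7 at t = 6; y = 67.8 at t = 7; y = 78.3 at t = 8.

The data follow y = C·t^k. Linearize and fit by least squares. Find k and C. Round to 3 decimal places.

Let Y = ln y. Fitting Y = k·ln t + ln C by least squares:
XᵀX = [[13.2429, 7.2034]; [7.2034, 5]], rhs = [28.2744, 16.1165]ᵀ  (here Σln t = 7.2034, Σ(ln t)² = 13.2429, Σln y = 16.1165, Σln t·ln y = 28.2744).
Slope k = (n·Σln t·ln y − Σln t·Σln y)/(n·Σ(ln t)² − (Σln t)²) = (5·28.2744 − 7.2034·16.1165)/14.3252 = 1.76460; ln C = (Σln y − k·Σln t)/n = 0.68107, so C = exp(0.68107) = 1.97599.

k = 1.765, C = 1.976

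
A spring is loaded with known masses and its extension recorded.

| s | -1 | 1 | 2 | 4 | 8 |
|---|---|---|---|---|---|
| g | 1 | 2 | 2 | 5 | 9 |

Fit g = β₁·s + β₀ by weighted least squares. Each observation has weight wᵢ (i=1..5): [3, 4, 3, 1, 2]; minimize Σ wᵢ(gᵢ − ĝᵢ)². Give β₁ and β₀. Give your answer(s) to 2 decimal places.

β₁ = 0.92, β₀ = 1.17

Setting ∂/∂β₁ … = 0 gives: 163·β₁ + 27·β₀ = 181;  27·β₁ + 13·β₀ = 40.
det = 163·13 − 27² = 1390.
β₁ = (181·13 − 27·40)/1390 = 1273/1390; β₀ = (163·40 − 27·181)/1390 = 1633/1390.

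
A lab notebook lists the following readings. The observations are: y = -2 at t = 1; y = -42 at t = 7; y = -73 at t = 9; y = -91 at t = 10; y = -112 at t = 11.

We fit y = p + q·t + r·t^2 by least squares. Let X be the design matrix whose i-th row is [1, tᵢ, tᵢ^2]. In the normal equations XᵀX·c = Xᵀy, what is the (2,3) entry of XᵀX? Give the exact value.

3404

Row 2 ↔ basis t, column 3 ↔ basis t^2, so (XᵀX)_{2,3} = Σᵢ (t)·(t^2) = (1)·(1) + (7)·(49) + (9)·(81) + (10)·(100) + (11)·(121) = 3404.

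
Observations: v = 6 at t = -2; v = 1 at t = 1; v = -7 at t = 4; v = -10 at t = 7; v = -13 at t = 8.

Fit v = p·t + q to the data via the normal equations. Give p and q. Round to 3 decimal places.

Forming MᵀM = [[134, 18]; [18, 5]] and Mᵀv = [-213, -23]ᵀ gives MᵀM·[p, q]ᵀ = Mᵀv.
Δ = 134·5 − 18² = 346.
p = ((-213)·5 − 18·(-23))/346 = -651/346; q = (134·(-23) − 18·(-213))/346 = 376/173.

p = -1.882, q = 2.173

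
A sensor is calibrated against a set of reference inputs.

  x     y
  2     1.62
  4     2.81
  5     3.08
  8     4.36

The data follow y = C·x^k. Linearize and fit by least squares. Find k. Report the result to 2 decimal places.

Linearized form: ln y = k·ln x + ln C. From the 4 transformed points,
Sums: Σln x = 5.7683, Σ(ln x)² = 9.3166, Σln y = 4.1130, Σln x·ln y = 6.6391.
Normal system: [[9.3166, 5.7683]; [5.7683, 4]]·[k, ln C]ᵀ = [6.6391, 4.1130]ᵀ.
Slope k = (n·Σln x·ln y − Σln x·Σln y)/(n·Σ(ln x)² − (Σln x)²) = (4·6.6391 − 5.7683·4.1130)/3.9930 = 0.70906; ln C = (Σln y − k·Σln x)/n = 0.00573.

k = 0.71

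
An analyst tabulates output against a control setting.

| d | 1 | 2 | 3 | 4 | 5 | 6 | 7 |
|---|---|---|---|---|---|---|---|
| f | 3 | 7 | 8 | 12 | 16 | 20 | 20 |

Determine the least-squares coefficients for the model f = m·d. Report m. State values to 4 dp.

Normal-equation sums: Σd·d = 140.
Right-hand side: Σd·f = 429.
So XᵀX·[m]ᵀ = Xᵀf: [[140]]·[m]ᵀ = [429]ᵀ.
Hence m = 429 / 140 ≈ 3.06429.

m = 3.0643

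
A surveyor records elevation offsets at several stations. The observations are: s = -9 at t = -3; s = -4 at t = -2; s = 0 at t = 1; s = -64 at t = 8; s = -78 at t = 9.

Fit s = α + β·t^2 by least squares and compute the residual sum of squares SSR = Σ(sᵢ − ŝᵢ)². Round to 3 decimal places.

SSR = 4.406

Sums needed: Σ1 = 5, Σt^2 = 159, Σt^2·t^2 = 10755.
And Σs = -155, Σt^2·s = -10511.
So AᵀA·[α, β]ᵀ = Aᵀs: [[5, 159]; [159, 10755]]·[α, β]ᵀ = [-155, -10511]ᵀ.
Determinant 5·10755 − 159² = 28494.
α = ((-155)·10755 − 159·(-10511))/28494 = 704/4749; β = (5·(-10511) − 159·(-155))/28494 = -13955/14247.
Residuals: -1580/4749, -3280/14247, 11843/14247, -20800/14247, 5659/4749; SSR = 62774/14247.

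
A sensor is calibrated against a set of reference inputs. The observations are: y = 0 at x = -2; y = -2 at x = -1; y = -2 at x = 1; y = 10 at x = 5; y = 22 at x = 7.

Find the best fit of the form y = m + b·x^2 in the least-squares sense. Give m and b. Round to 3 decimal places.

m = -2.346, b = 0.497

MᵀM·[m, b]ᵀ = Mᵀy reads: 5·m + 80·b = 28;  80·m + 3044·b = 1324.
Δ = 5·3044 − 80² = 8820.
m = (28·3044 − 80·1324)/8820 = -1724/735; b = (5·1324 − 80·28)/8820 = 73/147.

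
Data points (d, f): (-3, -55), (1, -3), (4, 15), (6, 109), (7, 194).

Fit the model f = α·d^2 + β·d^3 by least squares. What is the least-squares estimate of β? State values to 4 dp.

β = 1.0047

The normal equations are: 4035·α + 25365·β = 13172;  25365·α + 169131·β = 92528.
(Σd^2·d^2 = 4035, Σd^2·d^3 = 25365, Σd^3·d^3 = 169131, Σd^2·f = 13172, Σd^3·f = 92528.)
Eliminating β: 169131·(row 1) − 25365·(row 2) gives 39060360·α = 169131·13172 − 25365·92528 = -119179188, so α = -1103511/361670.
Then β = (92528 − 25365·(-1103511/361670))/169131 = 218015/217002.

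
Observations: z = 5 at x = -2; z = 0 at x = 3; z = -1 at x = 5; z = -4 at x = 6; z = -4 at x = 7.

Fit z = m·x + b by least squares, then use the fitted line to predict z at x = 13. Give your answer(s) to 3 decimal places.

ẑ = -10.181

Sums needed: Σx·x = 123, Σx = 19, Σ1 = 5.
And Σx·z = -67, Σz = -4.
Eliminating b: 5·(row 1) − 19·(row 2) gives 254·m = 5·(-67) − 19·(-4) = -259, so m = -259/254.
Then b = ((-4) − 19·(-259/254))/5 = 781/254.
At x = 13: ẑ = (-259/254)·(13) + (781/254)·(1) = -1293/127.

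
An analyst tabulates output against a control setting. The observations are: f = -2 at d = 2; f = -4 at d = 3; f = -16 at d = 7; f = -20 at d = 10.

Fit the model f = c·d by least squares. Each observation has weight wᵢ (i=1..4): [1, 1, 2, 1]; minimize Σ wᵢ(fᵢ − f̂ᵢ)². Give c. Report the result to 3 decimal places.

Compute the Gram sums: Σwᵢ·d·d = 211.
For AᵀWf: Σwᵢ·d·f = -440.
Normal equations: [[211]]·[c]ᵀ = [-440]ᵀ.
c = (-440)/211 = -2.08531.

c = -2.085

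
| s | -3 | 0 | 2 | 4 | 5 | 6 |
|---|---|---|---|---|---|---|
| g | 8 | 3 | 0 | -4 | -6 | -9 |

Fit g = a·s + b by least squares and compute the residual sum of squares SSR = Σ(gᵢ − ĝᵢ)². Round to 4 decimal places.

SSR = 1.8140

From the data, Σs·s = 90, Σs = 14, Σ1 = 6.
For Aᵀg: Σs·g = -124, Σg = -8.
Normal equations: [[90, 14]; [14, 6]]·[a, b]ᵀ = [-124, -8]ᵀ.
Eliminating b: 6·(row 1) − 14·(row 2) gives 344·a = 6·(-124) − 14·(-8) = -632, so a = -79/43.
Then b = ((-8) − 14·(-79/43))/6 = 127/43.
Residuals: -20/43, 2/43, 31/43, 17/43, 10/43, -40/43; SSR = 78/43.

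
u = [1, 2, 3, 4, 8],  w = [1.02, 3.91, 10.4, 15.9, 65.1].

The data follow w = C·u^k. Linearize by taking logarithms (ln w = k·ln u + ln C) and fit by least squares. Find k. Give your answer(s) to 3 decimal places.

Let Y = ln w. Fitting Y = k·ln u + ln C by least squares:
Over the data: Σln u = 5.2575, Σ(ln u)² = 7.9333, Σln w = 10.6674, Σln u·ln w = 16.0364.
Normal system: [[7.9333, 5.2575]; [5.2575, 5]]·[k, ln C]ᵀ = [16.0364, 10.6674]ᵀ.
Δ = 7.9333·5 − (5.2575)² = 12.0252; k = (16.0364·5 − 5.2575·10.6674)/12.0252 = 2.00398, ln C = (7.9333·10.6674 − 5.2575·16.0364)/12.0252 = 0.02630.

k = 2.004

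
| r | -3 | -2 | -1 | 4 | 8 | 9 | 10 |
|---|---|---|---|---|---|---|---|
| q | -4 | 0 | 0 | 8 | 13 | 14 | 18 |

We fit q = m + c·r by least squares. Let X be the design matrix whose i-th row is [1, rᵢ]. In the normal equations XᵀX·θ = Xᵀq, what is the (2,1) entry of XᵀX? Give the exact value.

Row 2 ↔ basis r, column 1 ↔ basis 1, so (XᵀX)_{2,1} = Σᵢ r = (-3)·(1) + (-2)·(1) + (-1)·(1) + (4)·(1) + (8)·(1) + (9)·(1) + (10)·(1) = 25.

25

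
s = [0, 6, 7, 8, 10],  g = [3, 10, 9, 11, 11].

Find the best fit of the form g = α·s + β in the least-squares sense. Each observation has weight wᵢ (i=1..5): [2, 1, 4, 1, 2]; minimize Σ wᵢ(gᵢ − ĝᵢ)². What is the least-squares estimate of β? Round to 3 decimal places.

Entries of XᵀWX: Σwᵢ·s·s = 496, Σwᵢ·s = 62, Σwᵢ·1 = 10.
Moment sums: Σwᵢ·s·g = 620, Σwᵢ·g = 85.
So XᵀWX·[α, β]ᵀ = XᵀWg: [[496, 62]; [62, 10]]·[α, β]ᵀ = [620, 85]ᵀ.
Eliminating β: 10·(row 1) − 62·(row 2) gives 1116·α = 10·620 − 62·85 = 930, so α = 5/6.
Then β = (85 − 62·(5/6))/10 = 10/3.

β = 3.333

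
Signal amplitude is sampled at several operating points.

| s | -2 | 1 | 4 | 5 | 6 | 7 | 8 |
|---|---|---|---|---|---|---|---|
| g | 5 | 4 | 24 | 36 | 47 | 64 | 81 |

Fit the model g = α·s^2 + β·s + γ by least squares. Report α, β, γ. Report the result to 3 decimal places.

The normal equations are: 8691·α + 1253·β + 195·γ = 11320;  1253·α + 195·β + 29·γ = 1648;  195·α + 29·β + 7·γ = 261.
(Σs^2·s^2 = 8691, Σs^2·s = 1253, Σs^2 = 195, Σs·s = 195, Σs = 29, Σ1 = 7, Σs^2·g = 11320, Σs·g = 1648, Σg = 261.)
Inverting the 3×3 Gram matrix, [α, β, γ]ᵀ = [44493/40072, 38789/40072, 11746/5009]ᵀ.

α = 1.110, β = 0.968, γ = 2.345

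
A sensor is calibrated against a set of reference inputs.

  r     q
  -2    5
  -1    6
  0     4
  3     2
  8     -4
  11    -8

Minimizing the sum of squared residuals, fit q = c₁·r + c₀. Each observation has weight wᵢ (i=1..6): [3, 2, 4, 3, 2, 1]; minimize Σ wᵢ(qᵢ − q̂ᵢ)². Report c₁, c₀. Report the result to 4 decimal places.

XᵀWX·[c₁, c₀]ᵀ = XᵀWq reads: 290·c₁ + 28·c₀ = -176;  28·c₁ + 15·c₀ = 33.
(Σwᵢ·r·r = 290, Σwᵢ·r = 28, Σwᵢ·1 = 15, Σwᵢ·r·q = -176, Σwᵢ·q = 33.)
Eliminating c₀: 15·(row 1) − 28·(row 2) gives 3566·c₁ = 15·(-176) − 28·33 = -3564, so c₁ = -1782/1783.
Then c₀ = (33 − 28·(-1782/1783))/15 = 7249/1783.

c₁ = -0.9994, c₀ = 4.0656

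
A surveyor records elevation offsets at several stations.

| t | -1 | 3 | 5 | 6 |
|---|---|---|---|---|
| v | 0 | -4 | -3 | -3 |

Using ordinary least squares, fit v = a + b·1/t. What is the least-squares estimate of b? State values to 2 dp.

From the data, Σ1 = 4, Σ1/t = -3/10, Σ1/t·1/t = 1061/900.
And Σv = -10, Σ1/t·v = -73/30.
XᵀX·[a, b]ᵀ = Xᵀv becomes [[4, -3/10]; [-3/10, 1061/900]]·[a, b]ᵀ = [-10, -73/30]ᵀ.
det = 4·(1061/900) − (-3/10)² = 4163/900.
a = ((-10)·(1061/900) − (-3/10)·(-73/30))/(4163/900) = -11267/4163; b = (4·(-73/30) − (-3/10)·(-10))/(4163/900) = -11460/4163.

b = -2.75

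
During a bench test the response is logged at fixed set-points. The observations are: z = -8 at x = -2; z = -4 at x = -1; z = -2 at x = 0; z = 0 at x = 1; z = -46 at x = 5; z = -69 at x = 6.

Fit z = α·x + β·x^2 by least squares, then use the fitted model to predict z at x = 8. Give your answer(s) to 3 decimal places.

Entries of AᵀA: Σx·x = 67, Σx·x^2 = 333, Σx^2·x^2 = 1939.
For Aᵀz: Σx·z = -624, Σx^2·z = -3670.
Normal equations: [[67, 333]; [333, 1939]]·[α, β]ᵀ = [-624, -3670]ᵀ.
Eliminating β: 1939·(row 1) − 333·(row 2) gives 19024·α = 1939·(-624) − 333·(-3670) = 12174, so α = 6087/9512.
Then β = ((-3670) − 333·(6087/9512))/1939 = -19049/9512.
At x = 8: ẑ = (6087/9512)·(8) + (-19049/9512)·(64) = -5045/41.

ẑ = -123.049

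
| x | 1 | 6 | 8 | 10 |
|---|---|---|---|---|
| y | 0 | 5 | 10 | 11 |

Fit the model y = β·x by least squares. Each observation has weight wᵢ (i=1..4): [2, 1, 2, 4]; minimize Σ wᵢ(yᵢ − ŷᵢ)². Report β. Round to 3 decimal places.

β = 1.113

Compute the Gram sums: Σwᵢ·x·x = 566.
And Σwᵢ·x·y = 630.
So AᵀWA·[β]ᵀ = AᵀWy: [[566]]·[β]ᵀ = [630]ᵀ.
Hence β = 630 / 566 ≈ 1.11307.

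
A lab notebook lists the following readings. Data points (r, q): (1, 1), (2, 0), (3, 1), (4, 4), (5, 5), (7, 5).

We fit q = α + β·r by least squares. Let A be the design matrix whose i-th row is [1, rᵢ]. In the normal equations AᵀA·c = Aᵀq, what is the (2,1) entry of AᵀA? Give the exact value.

Row 2 ↔ basis r, column 1 ↔ basis 1, so (AᵀA)_{2,1} = Σᵢ r = (1)·(1) + (2)·(1) + (3)·(1) + (4)·(1) + (5)·(1) + (7)·(1) = 22.

22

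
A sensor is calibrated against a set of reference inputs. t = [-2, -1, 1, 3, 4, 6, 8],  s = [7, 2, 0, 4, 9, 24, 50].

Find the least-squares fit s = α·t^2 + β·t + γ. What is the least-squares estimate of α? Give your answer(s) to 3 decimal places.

α = 0.978

Compute the Gram sums: Σt^2·t^2 = 5747, Σt^2·t = 811, Σt^2 = 131, Σt·t = 131, Σt = 19, Σ1 = 7.
Moment sums: Σt^2·s = 4274, Σt·s = 576, Σs = 96.
Solving the 3×3 system (Gaussian elimination) gives α = 46483/47544, β = -77717/47544, γ = -1153/7924.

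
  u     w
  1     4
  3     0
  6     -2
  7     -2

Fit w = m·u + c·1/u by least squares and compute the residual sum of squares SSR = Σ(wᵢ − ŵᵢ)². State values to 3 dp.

Normal-equation sums: Σu·u = 95, Σu·1/u = 4, Σ1/u·1/u = 2045/1764.
For Aᵀw: Σu·w = -22, Σ1/u·w = 71/21.
Determinant 95·(2045/1764) − 4² = 166051/1764.
m = ((-22)·(2045/1764) − 4·(71/21))/(166051/1764) = -68846/166051; c = (95·(71/21) − 4·(-22))/(166051/1764) = 721812/166051.
Residuals: 11238/166051, -34066/166051, -39328/166051, 46704/166051; SSR = 30200/166051.

SSR = 0.182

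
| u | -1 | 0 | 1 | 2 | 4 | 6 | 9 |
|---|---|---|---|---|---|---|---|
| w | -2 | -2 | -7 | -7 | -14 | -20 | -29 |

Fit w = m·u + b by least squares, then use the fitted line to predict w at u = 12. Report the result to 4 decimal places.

Entries of AᵀA: Σu·u = 139, Σu = 21, Σ1 = 7.
For Aᵀw: Σu·w = -456, Σw = -81.
Normal equations: [[139, 21]; [21, 7]]·[m, b]ᵀ = [-456, -81]ᵀ.
Determinant 139·7 − 21² = 532.
m = ((-456)·7 − 21·(-81))/532 = -213/76; b = (139·(-81) − 21·(-456))/532 = -1683/532.
At u = 12: ŵ = (-213/76)·(12) + (-1683/532)·(1) = -19575/532.

ŵ = -36.7951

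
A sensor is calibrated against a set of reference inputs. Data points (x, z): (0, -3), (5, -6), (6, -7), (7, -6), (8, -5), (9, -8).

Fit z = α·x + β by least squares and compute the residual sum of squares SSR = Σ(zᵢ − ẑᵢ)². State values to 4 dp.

SSR = 5.4557

Compute the Gram sums: Σx·x = 255, Σx = 35, Σ1 = 6.
Moment sums: Σx·z = -226, Σz = -35.
AᵀA·[α, β]ᵀ = Aᵀz becomes [[255, 35]; [35, 6]]·[α, β]ᵀ = [-226, -35]ᵀ.
det = 255·6 − 35² = 305.
α = ((-226)·6 − 35·(-35))/305 = -131/305; β = (255·(-35) − 35·(-226))/305 = -203/61.
Residuals: 20/61, -32/61, -334/305, 102/305, 538/305, -246/305; SSR = 1664/305.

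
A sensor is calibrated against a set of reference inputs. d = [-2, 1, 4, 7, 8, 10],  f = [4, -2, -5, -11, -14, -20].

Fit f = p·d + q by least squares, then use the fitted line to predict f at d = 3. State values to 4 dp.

From the data, Σd·d = 234, Σd = 28, Σ1 = 6.
Right-hand side: Σd·f = -419, Σf = -48.
Normal equations: [[234, 28]; [28, 6]]·[p, q]ᵀ = [-419, -48]ᵀ.
det = 234·6 − 28² = 620.
p = ((-419)·6 − 28·(-48))/620 = -117/62; q = (234·(-48) − 28·(-419))/620 = 25/31.
At d = 3: f̂ = (-117/62)·(3) + (25/31)·(1) = -301/62.

f̂ = -4.8548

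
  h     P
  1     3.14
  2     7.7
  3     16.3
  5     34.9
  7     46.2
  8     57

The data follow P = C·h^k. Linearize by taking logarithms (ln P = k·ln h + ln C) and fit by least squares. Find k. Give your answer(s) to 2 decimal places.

k = 1.41

With ln Pᵢ as the transformed response and ln hᵢ as the regressor:
Σln h = 7.4265, Σ(ln h)² = 12.3883, Σln P = 17.4051, Σln h·ln P = 26.0647.
Equations: 12.3883·k + 7.4265·ln C = 26.0647;  7.4265·k + 6·ln C = 17.4051.
Solving (det = 19.1764): k = 1.41467, ln C = 1.14984.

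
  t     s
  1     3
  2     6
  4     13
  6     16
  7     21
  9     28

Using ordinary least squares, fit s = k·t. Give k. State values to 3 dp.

k = 3.005

Sums needed: Σt·t = 187.
Moment sums: Σt·s = 562.
Hence k = 562 / 187 ≈ 3.00535.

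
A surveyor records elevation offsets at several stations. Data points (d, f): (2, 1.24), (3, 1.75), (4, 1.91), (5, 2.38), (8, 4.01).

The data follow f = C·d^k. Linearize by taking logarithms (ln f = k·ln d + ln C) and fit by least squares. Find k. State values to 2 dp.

k = 0.82

Taking logs, ln f = k·ln d + ln C, so regress ln f on ln d.
Over the data: Σln d = 6.8669, Σ(ln d)² = 10.5236, Σln f = 3.6777, Σln d·ln f = 5.9444.
Normal system: [[10.5236, 6.8669]; [6.8669, 5]]·[k, ln C]ᵀ = [5.9444, 3.6777]ᵀ.
Solving (det = 5.4631): k = 0.81775, ln C = -0.38755.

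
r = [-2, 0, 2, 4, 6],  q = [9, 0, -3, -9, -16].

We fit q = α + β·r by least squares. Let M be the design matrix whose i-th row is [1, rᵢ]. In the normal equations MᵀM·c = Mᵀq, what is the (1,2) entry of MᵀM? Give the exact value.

Row 1 ↔ basis 1, column 2 ↔ basis r, so (MᵀM)_{1,2} = Σᵢ r = (1)·(-2) + (1)·(0) + (1)·(2) + (1)·(4) + (1)·(6) = 10.

10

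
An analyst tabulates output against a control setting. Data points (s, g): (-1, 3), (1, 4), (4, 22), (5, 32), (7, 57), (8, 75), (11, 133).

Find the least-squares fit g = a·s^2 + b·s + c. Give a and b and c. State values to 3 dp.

a = 1.001, b = 0.880, c = 2.550

Setting ∂/∂a … = 0 gives: 22021·a + 2375·b + 277·c = 24845;  2375·a + 277·b + 35·c = 2711;  277·a + 35·b + 7·c = 326.
Solving the 3×3 system (Gaussian elimination) gives a = 28811/28776, b = 2303/2616, c = 36691/14388.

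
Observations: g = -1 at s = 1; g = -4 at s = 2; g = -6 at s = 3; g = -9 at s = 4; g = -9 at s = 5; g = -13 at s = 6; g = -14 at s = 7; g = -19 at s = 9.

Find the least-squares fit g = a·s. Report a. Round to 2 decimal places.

Normal-equation sums: Σs·s = 221.
And Σs·g = -455.
a = (-455)/221 = -2.05882.

a = -2.06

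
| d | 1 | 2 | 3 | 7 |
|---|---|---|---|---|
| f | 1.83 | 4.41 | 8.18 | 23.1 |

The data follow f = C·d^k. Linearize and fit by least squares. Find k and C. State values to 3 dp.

Linearized form: ln f = k·ln d + ln C. From the 4 transformed points,
Over the data: Σln d = 3.7377, Σ(ln d)² = 5.4740, Σln f = 7.3297, Σln d·ln f = 9.4473.
Normal system: [[5.4740, 3.7377]; [3.7377, 4]]·[k, ln C]ᵀ = [9.4473, 7.3297]ᵀ.
Solving (det = 7.9257): k = 1.31133, ln C = 0.60710, so C = exp(0.60710) = 1.83510.

k = 1.311, C = 1.835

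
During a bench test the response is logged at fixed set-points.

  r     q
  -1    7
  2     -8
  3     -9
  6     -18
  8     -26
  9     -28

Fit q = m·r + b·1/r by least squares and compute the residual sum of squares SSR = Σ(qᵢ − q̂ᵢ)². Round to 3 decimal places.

Sums needed: Σr·r = 195, Σr·1/r = 6, Σ1/r·1/r = 7345/5184.
For Xᵀq: Σr·q = -618, Σ1/r·q = -841/36.
Determinant 195·(7345/5184) − 6² = 415217/1728.
m = ((-618)·(7345/5184) − 6·(-841/36))/(415217/1728) = -1270862/415217; b = (195·(-841/36) − 6·(-618))/(415217/1728) = -1464336/415217.
Residuals: 171321/415217, -47844/415217, 563745/415217, 395322/415217, -445704/415217, -25614/415217; SSR = 1697994/415217.

SSR = 4.089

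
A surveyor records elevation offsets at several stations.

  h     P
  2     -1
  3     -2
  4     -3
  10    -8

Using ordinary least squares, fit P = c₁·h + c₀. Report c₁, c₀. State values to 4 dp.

c₁ = -0.8645, c₀ = 0.6065

Compute the Gram sums: Σh·h = 129, Σh = 19, Σ1 = 4.
And Σh·P = -100, ΣP = -14.
MᵀM·[c₁, c₀]ᵀ = MᵀP becomes [[129, 19]; [19, 4]]·[c₁, c₀]ᵀ = [-100, -14]ᵀ.
Δ = 129·4 − 19² = 155.
c₁ = ((-100)·4 − 19·(-14))/155 = -134/155; c₀ = (129·(-14) − 19·(-100))/155 = 94/155.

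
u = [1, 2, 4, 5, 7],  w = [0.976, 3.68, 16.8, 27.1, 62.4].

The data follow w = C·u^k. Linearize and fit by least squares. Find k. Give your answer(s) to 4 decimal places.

With ln wᵢ as the transformed response and ln uᵢ as the regressor:
Σln u = 5.6348, Σ(ln u)² = 8.7791, Σln w = 11.5331, Σln u·ln w = 18.1683.
Equations: 8.7791·k + 5.6348·ln C = 18.1683;  5.6348·k + 5·ln C = 11.5331.
Solving (det = 12.1448): k = 2.12890, ln C = -0.09256.

k = 2.1289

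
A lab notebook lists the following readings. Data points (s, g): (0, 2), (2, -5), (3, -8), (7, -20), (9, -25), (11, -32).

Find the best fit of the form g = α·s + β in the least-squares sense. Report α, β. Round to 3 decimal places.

α = -3.018, β = 1.429

With design matrix M, MᵀM = [[264, 32]; [32, 6]] and Mᵀg = [-751, -88]ᵀ.
det = 264·6 − 32² = 560.
α = ((-751)·6 − 32·(-88))/560 = -169/56; β = (264·(-88) − 32·(-751))/560 = 10/7.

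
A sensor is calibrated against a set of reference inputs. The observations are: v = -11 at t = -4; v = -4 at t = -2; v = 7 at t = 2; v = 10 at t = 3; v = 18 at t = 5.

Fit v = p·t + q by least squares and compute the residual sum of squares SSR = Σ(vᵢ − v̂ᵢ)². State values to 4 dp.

SSR = 2.6277

MᵀM·[p, q]ᵀ = Mᵀv reads: 58·p + 4·q = 186;  4·p + 5·q = 20.
Eliminating q: 5·(row 1) − 4·(row 2) gives 274·p = 5·186 − 4·20 = 850, so p = 425/137.
Then q = (20 − 4·(425/137))/5 = 208/137.
Residuals: -15/137, 94/137, -99/137, -113/137, 133/137; SSR = 360/137.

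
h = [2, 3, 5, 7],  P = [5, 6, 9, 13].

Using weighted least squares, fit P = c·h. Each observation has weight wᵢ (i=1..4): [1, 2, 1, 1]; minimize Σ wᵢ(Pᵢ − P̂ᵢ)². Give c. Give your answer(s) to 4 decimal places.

Entries of MᵀWM: Σwᵢ·h·h = 96.
For MᵀWP: Σwᵢ·h·P = 182.
So MᵀWM·[c]ᵀ = MᵀWP: [[96]]·[c]ᵀ = [182]ᵀ.
Hence c = 182 / 96 ≈ 1.89583.

c = 1.8958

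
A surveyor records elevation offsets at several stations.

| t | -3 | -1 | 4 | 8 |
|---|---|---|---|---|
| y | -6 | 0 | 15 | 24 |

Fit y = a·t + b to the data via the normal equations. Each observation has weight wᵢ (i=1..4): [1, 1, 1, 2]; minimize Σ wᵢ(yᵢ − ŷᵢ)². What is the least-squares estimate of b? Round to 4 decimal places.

Compute the Gram sums: Σwᵢ·t·t = 154, Σwᵢ·t = 16, Σwᵢ·1 = 5.
For XᵀWy: Σwᵢ·t·y = 462, Σwᵢ·y = 57.
So XᵀWX·[a, b]ᵀ = XᵀWy: [[154, 16]; [16, 5]]·[a, b]ᵀ = [462, 57]ᵀ.
det = 154·5 − 16² = 514.
a = (462·5 − 16·57)/514 = 699/257; b = (154·57 − 16·462)/514 = 693/257.

b = 2.6965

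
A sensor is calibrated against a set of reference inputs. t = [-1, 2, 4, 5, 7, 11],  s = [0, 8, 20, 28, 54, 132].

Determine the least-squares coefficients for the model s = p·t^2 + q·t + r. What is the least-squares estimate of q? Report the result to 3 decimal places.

Compute the Gram sums: Σt^2·t^2 = 17940, Σt^2·t = 1870, Σt^2 = 216, Σt·t = 216, Σt = 28, Σ1 = 6.
Right-hand side: Σt^2·s = 19670, Σt·s = 2066, Σs = 242.
So XᵀX·[p, q, r]ᵀ = Xᵀs: [[17940, 1870, 216]; [1870, 216, 28]; [216, 28, 6]]·[p, q, r]ᵀ = [19670, 2066, 242]ᵀ.
Inverting the 3×3 Gram matrix, [p, q, r]ᵀ = [31919/31071, 6207/10357, 17215/31071]ᵀ.

q = 0.599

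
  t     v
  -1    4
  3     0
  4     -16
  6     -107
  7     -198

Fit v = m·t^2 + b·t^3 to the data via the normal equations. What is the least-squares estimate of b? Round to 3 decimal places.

MᵀM·[m, b]ᵀ = Mᵀv reads: 4035·m + 25849·b = -13806;  25849·m + 169131·b = -92054.
(Σt^2·t^2 = 4035, Σt^2·t^3 = 25849, Σt^3·t^3 = 169131, Σt^2·v = -13806, Σt^3·v = -92054.)
Δ = 4035·169131 − 25849² = 14272784.
m = ((-13806)·169131 − 25849·(-92054))/14272784 = 11120315/3568196; b = (4035·(-92054) − 25849·(-13806))/14272784 = -3641649/3568196.

b = -1.021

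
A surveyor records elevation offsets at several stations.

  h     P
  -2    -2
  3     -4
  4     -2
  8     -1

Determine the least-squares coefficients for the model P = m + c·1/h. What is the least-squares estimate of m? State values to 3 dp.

The normal system XᵀX·[m, c]ᵀ = XᵀP is [[4, 5/24]; [5/24, 253/576]]·[m, c]ᵀ = [-9, -23/24]ᵀ.
det = 4·(253/576) − (5/24)² = 329/192.
m = ((-9)·(253/576) − (5/24)·(-23/24))/(329/192) = -46/21; c = (4·(-23/24) − (5/24)·(-9))/(329/192) = -8/7.

m = -2.190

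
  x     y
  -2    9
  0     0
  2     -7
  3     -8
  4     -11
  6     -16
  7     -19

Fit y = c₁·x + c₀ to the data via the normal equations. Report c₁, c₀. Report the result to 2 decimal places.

Entries of AᵀA: Σx·x = 118, Σx = 20, Σ1 = 7.
Moment sums: Σx·y = -329, Σy = -52.
Determinant 118·7 − 20² = 426.
c₁ = ((-329)·7 − 20·(-52))/426 = -421/142; c₀ = (118·(-52) − 20·(-329))/426 = 74/71.

c₁ = -2.96, c₀ = 1.04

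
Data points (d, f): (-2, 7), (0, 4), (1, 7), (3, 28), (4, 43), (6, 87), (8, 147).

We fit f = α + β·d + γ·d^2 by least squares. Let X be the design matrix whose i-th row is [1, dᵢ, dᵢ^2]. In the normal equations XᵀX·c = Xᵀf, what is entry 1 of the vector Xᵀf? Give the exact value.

323

Entry 1 ↔ basis 1, so (Xᵀf)_{1} = Σᵢ fᵢ = (1)·(7) + (1)·(4) + (1)·(7) + (1)·(28) + (1)·(43) + (1)·(87) + (1)·(147) = 323.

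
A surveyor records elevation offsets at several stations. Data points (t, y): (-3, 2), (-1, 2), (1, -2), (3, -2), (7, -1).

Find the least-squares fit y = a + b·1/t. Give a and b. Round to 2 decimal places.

Sums needed: Σ1 = 5, Σ1/t = 1/7, Σ1/t·1/t = 989/441.
Right-hand side: Σy = -1, Σ1/t·y = -115/21.
Eliminating b: (989/441)·(row 1) − (1/7)·(row 2) gives (4936/441)·a = (989/441)·(-1) − (1/7)·(-115/21) = -92/63, so a = -161/1234.
Then b = ((-115/21) − (1/7)·(-161/1234))/(989/441) = -3003/1234.

a = -0.13, b = -2.43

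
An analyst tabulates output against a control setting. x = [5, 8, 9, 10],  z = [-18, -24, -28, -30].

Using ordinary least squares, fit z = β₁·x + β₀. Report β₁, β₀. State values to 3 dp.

Compute the Gram sums: Σx·x = 270, Σx = 32, Σ1 = 4.
For Aᵀz: Σx·z = -834, Σz = -100.
So AᵀA·[β₁, β₀]ᵀ = Aᵀz: [[270, 32]; [32, 4]]·[β₁, β₀]ᵀ = [-834, -100]ᵀ.
Determinant 270·4 − 32² = 56.
β₁ = ((-834)·4 − 32·(-100))/56 = -17/7; β₀ = (270·(-100) − 32·(-834))/56 = -39/7.

β₁ = -2.429, β₀ = -5.571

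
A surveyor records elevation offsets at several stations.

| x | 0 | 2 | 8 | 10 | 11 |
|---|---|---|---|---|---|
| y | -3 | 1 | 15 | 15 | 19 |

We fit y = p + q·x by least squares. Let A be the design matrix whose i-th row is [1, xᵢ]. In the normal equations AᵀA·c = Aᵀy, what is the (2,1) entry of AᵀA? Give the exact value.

Row 2 ↔ basis x, column 1 ↔ basis 1, so (AᵀA)_{2,1} = Σᵢ x = (0)·(1) + (2)·(1) + (8)·(1) + (10)·(1) + (11)·(1) = 31.

31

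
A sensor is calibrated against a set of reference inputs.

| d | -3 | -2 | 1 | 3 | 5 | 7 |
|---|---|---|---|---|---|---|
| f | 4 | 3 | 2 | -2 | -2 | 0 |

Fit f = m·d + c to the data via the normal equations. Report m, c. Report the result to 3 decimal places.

Normal-equation sums: Σd·d = 97, Σd = 11, Σ1 = 6.
Moment sums: Σd·f = -32, Σf = 5.
Normal equations: [[97, 11]; [11, 6]]·[m, c]ᵀ = [-32, 5]ᵀ.
Δ = 97·6 − 11² = 461.
m = ((-32)·6 − 11·5)/461 = -247/461; c = (97·5 − 11·(-32))/461 = 837/461.

m = -0.536, c = 1.816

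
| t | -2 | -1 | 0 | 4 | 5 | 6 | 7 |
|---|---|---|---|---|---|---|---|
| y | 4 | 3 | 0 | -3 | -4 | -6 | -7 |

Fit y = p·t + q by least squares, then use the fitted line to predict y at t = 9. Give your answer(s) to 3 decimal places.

ŷ = -9.194

The normal equations are: 131·p + 19·q = -128;  19·p + 7·q = -13.
Eliminating q: 7·(row 1) − 19·(row 2) gives 556·p = 7·(-128) − 19·(-13) = -649, so p = -649/556.
Then q = ((-13) − 19·(-649/556))/7 = 729/556.
At t = 9: ŷ = (-649/556)·(9) + (729/556)·(1) = -1278/139.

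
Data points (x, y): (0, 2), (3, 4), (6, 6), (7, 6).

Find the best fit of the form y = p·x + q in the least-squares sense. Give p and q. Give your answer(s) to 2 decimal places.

p = 0.60, q = 2.10

MᵀM·[p, q]ᵀ = Mᵀy reads: 94·p + 16·q = 90;  16·p + 4·q = 18.
Δ = 94·4 − 16² = 120.
p = (90·4 − 16·18)/120 = 3/5; q = (94·18 − 16·90)/120 = 21/10.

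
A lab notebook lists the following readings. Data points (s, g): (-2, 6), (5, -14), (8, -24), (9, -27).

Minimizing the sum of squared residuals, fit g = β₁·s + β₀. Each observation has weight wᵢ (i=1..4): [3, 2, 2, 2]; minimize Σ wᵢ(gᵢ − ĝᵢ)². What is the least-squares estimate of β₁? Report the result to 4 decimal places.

Setting ∂/∂β₁ … = 0 gives: 352·β₁ + 38·β₀ = -1046;  38·β₁ + 9·β₀ = -112.
(Σwᵢ·s·s = 352, Σwᵢ·s = 38, Σwᵢ·1 = 9, Σwᵢ·s·g = -1046, Σwᵢ·g = -112.)
Determinant 352·9 − 38² = 1724.
β₁ = ((-1046)·9 − 38·(-112))/1724 = -2579/862; β₀ = (352·(-112) − 38·(-1046))/1724 = 81/431.

β₁ = -2.9919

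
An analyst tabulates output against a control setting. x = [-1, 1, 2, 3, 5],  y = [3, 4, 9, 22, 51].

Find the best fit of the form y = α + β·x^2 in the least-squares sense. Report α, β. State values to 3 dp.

Normal-equation sums: Σ1 = 5, Σx^2 = 40, Σx^2·x^2 = 724.
For Aᵀy: Σy = 89, Σx^2·y = 1516.
AᵀA·[α, β]ᵀ = Aᵀy becomes [[5, 40]; [40, 724]]·[α, β]ᵀ = [89, 1516]ᵀ.
Determinant 5·724 − 40² = 2020.
α = (89·724 − 40·1516)/2020 = 949/505; β = (5·1516 − 40·89)/2020 = 201/101.

α = 1.879, β = 1.990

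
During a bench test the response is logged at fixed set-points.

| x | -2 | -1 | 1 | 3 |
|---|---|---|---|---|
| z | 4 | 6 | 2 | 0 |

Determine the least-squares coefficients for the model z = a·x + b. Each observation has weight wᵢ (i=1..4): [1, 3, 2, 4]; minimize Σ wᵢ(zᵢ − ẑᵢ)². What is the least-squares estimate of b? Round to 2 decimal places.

b = 3.71

Normal-equation sums: Σwᵢ·x·x = 45, Σwᵢ·x = 9, Σwᵢ·1 = 10.
For AᵀWz: Σwᵢ·x·z = -22, Σwᵢ·z = 26.
Normal equations: [[45, 9]; [9, 10]]·[a, b]ᵀ = [-22, 26]ᵀ.
Determinant 45·10 − 9² = 369.
a = ((-22)·10 − 9·26)/369 = -454/369; b = (45·26 − 9·(-22))/369 = 152/41.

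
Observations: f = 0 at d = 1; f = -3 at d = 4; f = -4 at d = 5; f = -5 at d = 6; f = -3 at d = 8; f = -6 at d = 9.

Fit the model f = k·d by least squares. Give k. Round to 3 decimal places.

k = -0.628

Forming AᵀA = [[223]] and Aᵀf = [-140]ᵀ gives AᵀA·[k]ᵀ = Aᵀf.
k = (-140)/223 = -0.627803.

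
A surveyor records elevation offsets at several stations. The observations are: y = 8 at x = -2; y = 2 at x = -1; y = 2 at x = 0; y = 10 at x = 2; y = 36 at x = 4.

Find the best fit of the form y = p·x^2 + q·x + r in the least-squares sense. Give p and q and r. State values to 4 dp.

p = 2.0085, q = 0.6375, r = 1.1748

Compute the Gram sums: Σx^2·x^2 = 289, Σx^2·x = 63, Σx^2 = 25, Σx·x = 25, Σx = 3, Σ1 = 5.
And Σx^2·y = 650, Σx·y = 146, Σy = 58.
Row-reducing yields p = 942/469, q = 299/469, r = 551/469.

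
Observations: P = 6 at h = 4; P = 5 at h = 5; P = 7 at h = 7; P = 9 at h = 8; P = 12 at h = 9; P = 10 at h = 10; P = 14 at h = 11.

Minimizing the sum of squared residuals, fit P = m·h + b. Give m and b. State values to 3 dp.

From the data, Σh·h = 456, Σh = 54, Σ1 = 7.
For XᵀP: Σh·P = 532, ΣP = 63.
Δ = 456·7 − 54² = 276.
m = (532·7 − 54·63)/276 = 7/6; b = (456·63 − 54·532)/276 = 0.

m = 1.167, b = 0.000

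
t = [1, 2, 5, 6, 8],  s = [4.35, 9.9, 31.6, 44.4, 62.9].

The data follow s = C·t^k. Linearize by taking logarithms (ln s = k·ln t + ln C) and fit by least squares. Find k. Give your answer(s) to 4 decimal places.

Linearized form: ln s = k·ln t + ln C. From the 5 transformed points,
Sums: Σln t = 6.1738, Σ(ln t)² = 10.6052, Σln s = 15.1507, Σln t·ln s = 22.5554.
Normal system: [[10.6052, 6.1738]; [6.1738, 5]]·[k, ln C]ᵀ = [22.5554, 15.1507]ᵀ.
Solving (det = 14.9105): k = 1.29037, ln C = 1.43684.

k = 1.2904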